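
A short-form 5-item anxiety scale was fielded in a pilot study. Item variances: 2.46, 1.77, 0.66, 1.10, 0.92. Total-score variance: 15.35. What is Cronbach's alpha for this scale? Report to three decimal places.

Cronbach's alpha = 0.687

sum of item variances = 2.46 + 1.77 + 0.66 + 1.10 + 0.92 = 6.91
α = (k/(k−1))·(1 − sum of item variances/Var(T)) = (5/4)·(1 − 6.91/15.35) = 0.687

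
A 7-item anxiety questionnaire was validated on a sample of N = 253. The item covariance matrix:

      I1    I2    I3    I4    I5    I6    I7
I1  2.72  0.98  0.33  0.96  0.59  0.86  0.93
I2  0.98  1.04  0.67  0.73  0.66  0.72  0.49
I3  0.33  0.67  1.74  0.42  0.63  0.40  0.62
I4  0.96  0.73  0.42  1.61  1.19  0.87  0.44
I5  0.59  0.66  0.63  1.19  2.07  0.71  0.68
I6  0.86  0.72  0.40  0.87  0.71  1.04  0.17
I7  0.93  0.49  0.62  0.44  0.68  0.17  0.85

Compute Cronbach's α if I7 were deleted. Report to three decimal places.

Remaining items: I1, I2, I3, I4, I5, I6 (k = 6).
Σσ²ᵢ = 2.72 + 1.04 + 1.74 + 1.61 + 2.07 + 1.04 = 10.22
Var(T) = 10.22 + 2 × 10.72 = 31.66
α (item deleted) = (6/5)·(1 − 10.22/31.66) = 0.813

Cronbach's α = 0.813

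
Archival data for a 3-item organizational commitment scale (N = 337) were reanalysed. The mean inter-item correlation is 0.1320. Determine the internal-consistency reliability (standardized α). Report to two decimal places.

Standardized α = k·r̄ / (1 + (k−1)·r̄) = 3 × 0.1320 / (1 + 2 × 0.1320)
  = 0.3960 / 1.2640 = 0.31

standardized α = 0.31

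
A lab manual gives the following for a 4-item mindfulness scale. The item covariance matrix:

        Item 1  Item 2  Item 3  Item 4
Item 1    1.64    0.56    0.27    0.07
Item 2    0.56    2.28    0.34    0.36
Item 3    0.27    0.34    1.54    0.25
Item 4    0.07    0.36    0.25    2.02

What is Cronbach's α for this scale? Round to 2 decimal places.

α = 0.44

sum of item variances = 1.64 + 2.28 + 1.54 + 2.02 = 7.48
Sum of off-diagonal covariances = 1.85
Var(T) = 7.48 + 2 × 1.85 = 11.18
α = (k/(k−1))·(1 − sum of item variances/Var(T)) = (4/3)·(1 − 7.48/11.18) = 0.44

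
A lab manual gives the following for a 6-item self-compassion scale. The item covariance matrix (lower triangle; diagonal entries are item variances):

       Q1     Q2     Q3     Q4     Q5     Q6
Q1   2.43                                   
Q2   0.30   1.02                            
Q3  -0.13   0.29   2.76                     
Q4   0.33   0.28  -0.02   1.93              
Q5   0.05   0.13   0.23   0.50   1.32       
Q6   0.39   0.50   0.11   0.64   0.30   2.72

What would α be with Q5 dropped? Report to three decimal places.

α = 0.414

Remaining items: Q1, Q2, Q3, Q4, Q6 (k = 5).
Σσ²ᵢ = 2.43 + 1.02 + 2.76 + 1.93 + 2.72 = 10.86
σ²_total = 10.86 + 2 × 2.69 = 16.24
α (item deleted) = (5/4)·(1 − 10.86/16.24) = 0.414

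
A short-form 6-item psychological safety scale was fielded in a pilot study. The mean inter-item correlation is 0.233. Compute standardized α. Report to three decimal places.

α = 0.646

Standardized α = k·r̄ / (1 + (k−1)·r̄) = 6 × 0.233 / (1 + 5 × 0.233)
  = 1.3980 / 2.1650 = 0.646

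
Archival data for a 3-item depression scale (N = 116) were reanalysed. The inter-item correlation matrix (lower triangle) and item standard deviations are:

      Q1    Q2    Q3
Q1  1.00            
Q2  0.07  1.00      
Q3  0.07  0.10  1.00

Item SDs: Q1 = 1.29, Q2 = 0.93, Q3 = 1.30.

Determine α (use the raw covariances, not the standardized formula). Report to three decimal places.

Σσ²ᵢ = 1.29² + 0.93² + 1.30² = 4.2190
Covariances σ_ij = r_ij · s_i · s_j:
  σ(Q1,Q2) = 0.07 × 1.29 × 0.93 = 0.0840
  σ(Q1,Q3) = 0.07 × 1.29 × 1.30 = 0.1174
  σ(Q2,Q3) = 0.10 × 0.93 × 1.30 = 0.1209
σ²_T = Σσ²ᵢ + 2·Σσ_ij = 4.2190 + 2 × 0.3223 = 4.8636
α = (3/2)·(1 − 4.2190/4.8636) = 0.199

α = 0.199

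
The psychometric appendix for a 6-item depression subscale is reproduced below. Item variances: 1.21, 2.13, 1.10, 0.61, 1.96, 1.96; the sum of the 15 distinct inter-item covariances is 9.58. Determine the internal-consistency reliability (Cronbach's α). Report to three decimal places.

Σσᵢ² = 1.21 + 2.13 + 1.10 + 0.61 + 1.96 + 1.96 = 8.97
Sum of distinct covariances = 9.58
σ²_T = Σσᵢ² + 2·Σcov = 8.97 + 2 × 9.58 = 28.13
α = (6/5)·(1 − 8.97/28.13) = 0.817

α = 0.817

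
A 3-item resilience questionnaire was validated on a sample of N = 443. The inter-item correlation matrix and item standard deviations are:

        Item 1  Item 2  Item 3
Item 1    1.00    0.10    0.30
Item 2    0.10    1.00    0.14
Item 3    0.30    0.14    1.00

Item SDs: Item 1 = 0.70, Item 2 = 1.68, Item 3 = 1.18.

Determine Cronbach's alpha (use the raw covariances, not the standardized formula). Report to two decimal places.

Σσ²ᵢ = 0.70² + 1.68² + 1.18² = 4.7048
Covariances σ_ij = r_ij · s_i · s_j:
  σ(Item 1,Item 2) = 0.10 × 0.70 × 1.68 = 0.1176
  σ(Item 1,Item 3) = 0.30 × 0.70 × 1.18 = 0.2478
  σ(Item 2,Item 3) = 0.14 × 1.68 × 1.18 = 0.2775
σ²_T = Σσ²ᵢ + 2·Σσ_ij = 4.7048 + 2 × 0.6429 = 5.9906
α = (3/2)·(1 − 4.7048/5.9906) = 0.32

α = 0.32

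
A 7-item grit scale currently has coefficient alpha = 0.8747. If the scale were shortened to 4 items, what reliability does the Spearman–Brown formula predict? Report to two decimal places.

Length factor m = 4/7 = 0.5714
α' = m·α / (1 − (1−m)·α)
   = 4/7 × 0.8747 / (1 − (1 − 4/7) × 0.8747)
   = 0.4998 / 0.6251 = 0.80

predicted reliability = 0.80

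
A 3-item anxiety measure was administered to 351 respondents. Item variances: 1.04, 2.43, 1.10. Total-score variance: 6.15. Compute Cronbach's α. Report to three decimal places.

Cronbach's α = 0.385

ΣVar(i) = 1.04 + 2.43 + 1.10 = 4.57
α = (k/(k−1))·(1 − ΣVar(i)/σ²_T) = (3/2)·(1 − 4.57/6.15) = 0.385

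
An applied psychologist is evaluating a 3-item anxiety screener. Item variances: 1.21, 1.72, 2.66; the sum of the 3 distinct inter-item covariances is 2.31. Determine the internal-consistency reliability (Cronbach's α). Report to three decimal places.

α = 0.679

sum of item variances = 1.21 + 1.72 + 2.66 = 5.59
Sum of distinct covariances = 2.31
total variance = sum of item variances + 2·Σcov = 5.59 + 2 × 2.31 = 10.21
α = (3/2)·(1 − 5.59/10.21) = 0.679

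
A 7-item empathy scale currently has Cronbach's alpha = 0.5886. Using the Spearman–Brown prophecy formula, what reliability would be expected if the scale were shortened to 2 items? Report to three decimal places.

Length factor m = 2/7 = 0.2857
α' = m·α / (1 − (1−m)·α)
   = 2/7 × 0.5886 / (1 − (1 − 2/7) × 0.5886)
   = 0.1682 / 0.5796 = 0.290

predicted reliability = 0.290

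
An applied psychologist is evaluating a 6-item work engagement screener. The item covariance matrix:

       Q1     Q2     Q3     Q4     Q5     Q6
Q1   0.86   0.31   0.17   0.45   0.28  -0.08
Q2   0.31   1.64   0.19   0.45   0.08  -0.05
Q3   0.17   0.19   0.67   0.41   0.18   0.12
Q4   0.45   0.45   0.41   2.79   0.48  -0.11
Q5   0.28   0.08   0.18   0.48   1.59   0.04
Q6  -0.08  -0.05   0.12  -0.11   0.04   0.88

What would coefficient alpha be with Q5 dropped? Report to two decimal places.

Remaining items: Q1, Q2, Q3, Q4, Q6 (k = 5).
Σσᵢ² = 0.86 + 1.64 + 0.67 + 2.79 + 0.88 = 6.84
σ²_total = 6.84 + 2 × 1.86 = 10.56
α (item deleted) = (5/4)·(1 − 6.84/10.56) = 0.44

α = 0.44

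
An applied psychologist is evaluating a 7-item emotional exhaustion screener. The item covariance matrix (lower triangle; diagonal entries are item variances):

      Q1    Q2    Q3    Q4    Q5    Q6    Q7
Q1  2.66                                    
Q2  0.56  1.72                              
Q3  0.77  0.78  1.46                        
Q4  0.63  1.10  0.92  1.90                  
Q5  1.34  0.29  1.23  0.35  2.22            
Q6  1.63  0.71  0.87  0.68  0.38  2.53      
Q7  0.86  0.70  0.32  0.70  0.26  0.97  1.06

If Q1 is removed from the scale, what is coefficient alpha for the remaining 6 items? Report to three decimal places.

Remaining items: Q2, Q3, Q4, Q5, Q6, Q7 (k = 6).
Σσ²ᵢ = 1.72 + 1.46 + 1.90 + 2.22 + 2.53 + 1.06 = 10.89
σ²_total = 10.89 + 2 × 10.26 = 31.41
α (item deleted) = (6/5)·(1 − 10.89/31.41) = 0.784

coefficient alpha = 0.784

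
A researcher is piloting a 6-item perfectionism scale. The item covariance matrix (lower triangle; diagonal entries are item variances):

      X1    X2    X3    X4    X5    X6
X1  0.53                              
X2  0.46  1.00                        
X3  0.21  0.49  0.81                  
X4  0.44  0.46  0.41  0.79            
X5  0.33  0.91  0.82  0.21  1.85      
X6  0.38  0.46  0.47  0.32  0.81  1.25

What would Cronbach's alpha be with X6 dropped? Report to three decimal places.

Remaining items: X1, X2, X3, X4, X5 (k = 5).
Σσ²ᵢ = 0.53 + 1.00 + 0.81 + 0.79 + 1.85 = 4.98
total variance = 4.98 + 2 × 4.74 = 14.46
α (item deleted) = (5/4)·(1 − 4.98/14.46) = 0.820

α = 0.820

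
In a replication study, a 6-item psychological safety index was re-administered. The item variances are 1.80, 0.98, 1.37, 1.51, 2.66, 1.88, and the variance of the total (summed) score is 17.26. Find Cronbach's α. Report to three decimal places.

ΣVar(i) = 1.80 + 0.98 + 1.37 + 1.51 + 2.66 + 1.88 = 10.20
α = (k/(k−1))·(1 − ΣVar(i)/σ²_T) = (6/5)·(1 − 10.20/17.26) = 0.491

α = 0.491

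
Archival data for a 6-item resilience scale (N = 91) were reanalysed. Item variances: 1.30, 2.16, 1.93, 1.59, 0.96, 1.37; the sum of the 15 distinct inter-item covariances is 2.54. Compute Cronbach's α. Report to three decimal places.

ΣVar(i) = 1.30 + 2.16 + 1.93 + 1.59 + 0.96 + 1.37 = 9.31
Sum of distinct covariances = 2.54
σ²_T = ΣVar(i) + 2·Σcov = 9.31 + 2 × 2.54 = 14.39
α = (6/5)·(1 − 9.31/14.39) = 0.424

α = 0.424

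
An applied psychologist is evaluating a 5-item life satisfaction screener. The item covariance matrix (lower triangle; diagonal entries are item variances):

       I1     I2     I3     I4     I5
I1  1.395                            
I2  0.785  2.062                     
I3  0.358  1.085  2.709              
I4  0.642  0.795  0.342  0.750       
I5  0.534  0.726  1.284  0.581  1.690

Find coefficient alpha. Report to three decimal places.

coefficient alpha = 0.780

sum of item variances = 1.395 + 2.062 + 2.709 + 0.750 + 1.690 = 8.606
Sum of off-diagonal covariances = 7.132
σ²_T = 8.606 + 2 × 7.132 = 22.870
α = (k/(k−1))·(1 − sum of item variances/σ²_T) = (5/4)·(1 − 8.606/22.870) = 0.780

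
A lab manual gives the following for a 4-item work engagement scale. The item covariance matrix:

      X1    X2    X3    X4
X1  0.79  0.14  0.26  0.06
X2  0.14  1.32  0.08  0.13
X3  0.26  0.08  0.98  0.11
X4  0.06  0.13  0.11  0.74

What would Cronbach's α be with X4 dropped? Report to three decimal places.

Remaining items: X1, X2, X3 (k = 3).
sum of item variances = 0.79 + 1.32 + 0.98 = 3.09
total variance = 3.09 + 2 × 0.48 = 4.05
α (item deleted) = (3/2)·(1 − 3.09/4.05) = 0.356

Cronbach's α = 0.356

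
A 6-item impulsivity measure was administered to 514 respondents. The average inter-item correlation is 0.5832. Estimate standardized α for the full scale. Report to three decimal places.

standardized α = 0.894

Standardized α = k·r̄ / (1 + (k−1)·r̄) = 6 × 0.5832 / (1 + 5 × 0.5832)
  = 3.4992 / 3.9160 = 0.894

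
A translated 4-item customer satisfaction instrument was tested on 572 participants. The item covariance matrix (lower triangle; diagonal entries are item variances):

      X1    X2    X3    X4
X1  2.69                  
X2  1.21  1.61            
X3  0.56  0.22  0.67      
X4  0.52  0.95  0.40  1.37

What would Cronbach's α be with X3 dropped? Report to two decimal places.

Remaining items: X1, X2, X4 (k = 3).
Σσᵢ² = 2.69 + 1.61 + 1.37 = 5.67
σ²_T = 5.67 + 2 × 2.68 = 11.03
α (item deleted) = (3/2)·(1 − 5.67/11.03) = 0.73

Cronbach's α = 0.73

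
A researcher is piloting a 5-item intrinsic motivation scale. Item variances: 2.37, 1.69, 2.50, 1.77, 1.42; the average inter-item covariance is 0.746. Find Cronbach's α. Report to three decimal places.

α = 0.756

Σσᵢ² = 2.37 + 1.69 + 2.50 + 1.77 + 1.42 = 9.75
Sum of the 10 distinct covariances = 10 × 0.746 = 7.460
σ²_T = Σσᵢ² + 2·Σcov = 9.75 + 2 × 7.460 = 24.670
α = (5/4)·(1 − 9.75/24.670) = 0.756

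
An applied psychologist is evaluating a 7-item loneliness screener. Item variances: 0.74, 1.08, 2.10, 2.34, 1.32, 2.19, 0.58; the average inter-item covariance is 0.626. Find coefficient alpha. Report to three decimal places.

coefficient alpha = 0.837

Σσ²ᵢ = 0.74 + 1.08 + 2.10 + 2.34 + 1.32 + 2.19 + 0.58 = 10.35
Sum of the 21 distinct covariances = 21 × 0.626 = 13.146
Var(T) = Σσ²ᵢ + 2·Σcov = 10.35 + 2 × 13.146 = 36.642
α = (7/6)·(1 − 10.35/36.642) = 0.837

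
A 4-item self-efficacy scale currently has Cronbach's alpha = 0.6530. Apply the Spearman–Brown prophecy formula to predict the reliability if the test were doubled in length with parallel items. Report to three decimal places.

Length factor m = 2
α' = m·α / (1 + (m−1)·α)
   = 2 × 0.6530 / (1 + (2 − 1) × 0.6530)
   = 1.3060 / 1.6530 = 0.790

predicted reliability = 0.790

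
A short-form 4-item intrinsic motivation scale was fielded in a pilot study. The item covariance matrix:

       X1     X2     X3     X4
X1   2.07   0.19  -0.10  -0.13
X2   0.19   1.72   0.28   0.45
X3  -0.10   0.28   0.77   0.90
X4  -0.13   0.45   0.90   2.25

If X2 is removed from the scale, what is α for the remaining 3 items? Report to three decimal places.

α = 0.313

Remaining items: X1, X3, X4 (k = 3).
Σσᵢ² = 2.07 + 0.77 + 2.25 = 5.09
σ²_T = 5.09 + 2 × 0.67 = 6.43
α (item deleted) = (3/2)·(1 − 5.09/6.43) = 0.313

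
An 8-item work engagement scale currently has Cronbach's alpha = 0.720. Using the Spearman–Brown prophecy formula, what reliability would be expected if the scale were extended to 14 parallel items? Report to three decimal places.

Length factor m = 14/8 = 1.7500
α' = m·α / (1 + (m−1)·α)
   = 14/8 × 0.720 / (1 + (14/8 − 1) × 0.720)
   = 1.2600 / 1.5400 = 0.818

predicted reliability = 0.818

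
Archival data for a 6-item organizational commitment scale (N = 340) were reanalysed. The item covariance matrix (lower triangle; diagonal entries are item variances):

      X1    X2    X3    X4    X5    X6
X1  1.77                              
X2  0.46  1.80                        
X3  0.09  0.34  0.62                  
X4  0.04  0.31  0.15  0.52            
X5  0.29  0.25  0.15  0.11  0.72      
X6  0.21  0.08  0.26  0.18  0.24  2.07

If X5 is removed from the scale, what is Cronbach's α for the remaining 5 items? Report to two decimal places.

Cronbach's α = 0.48

Remaining items: X1, X2, X3, X4, X6 (k = 5).
Σσ²ᵢ = 1.77 + 1.80 + 0.62 + 0.52 + 2.07 = 6.78
σ²_total = 6.78 + 2 × 2.12 = 11.02
α (item deleted) = (5/4)·(1 − 6.78/11.02) = 0.48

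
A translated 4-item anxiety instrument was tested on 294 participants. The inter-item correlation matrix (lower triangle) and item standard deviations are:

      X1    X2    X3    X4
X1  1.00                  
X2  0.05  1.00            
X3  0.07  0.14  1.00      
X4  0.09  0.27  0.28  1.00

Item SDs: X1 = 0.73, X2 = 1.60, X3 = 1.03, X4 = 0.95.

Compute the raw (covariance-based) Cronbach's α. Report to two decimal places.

α = 0.40

Σσ²ᵢ = 0.73² + 1.60² + 1.03² + 0.95² = 5.0563
Covariances σ_ij = r_ij · s_i · s_j:
  σ(X1,X2) = 0.05 × 0.73 × 1.60 = 0.0584
  σ(X1,X3) = 0.07 × 0.73 × 1.03 = 0.0526
  σ(X1,X4) = 0.09 × 0.73 × 0.95 = 0.0624
  σ(X2,X3) = 0.14 × 1.60 × 1.03 = 0.2307
  σ(X2,X4) = 0.27 × 1.60 × 0.95 = 0.4104
  σ(X3,X4) = 0.28 × 1.03 × 0.95 = 0.2740
σ²_T = Σσ²ᵢ + 2·Σσ_ij = 5.0563 + 2 × 1.0885 = 7.2333
α = (4/3)·(1 − 5.0563/7.2333) = 0.40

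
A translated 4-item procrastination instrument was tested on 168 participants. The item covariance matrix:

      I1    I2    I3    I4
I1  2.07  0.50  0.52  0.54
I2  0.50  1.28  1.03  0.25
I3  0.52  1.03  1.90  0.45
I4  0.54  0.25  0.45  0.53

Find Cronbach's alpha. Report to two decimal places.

Σσ²ᵢ = 2.07 + 1.28 + 1.90 + 0.53 = 5.78
Sum of the distinct covariances = 3.29
σ²_total = 5.78 + 2 × 3.29 = 12.36
α = (k/(k−1))·(1 − Σσ²ᵢ/σ²_total) = (4/3)·(1 − 5.78/12.36) = 0.71

Cronbach's alpha = 0.71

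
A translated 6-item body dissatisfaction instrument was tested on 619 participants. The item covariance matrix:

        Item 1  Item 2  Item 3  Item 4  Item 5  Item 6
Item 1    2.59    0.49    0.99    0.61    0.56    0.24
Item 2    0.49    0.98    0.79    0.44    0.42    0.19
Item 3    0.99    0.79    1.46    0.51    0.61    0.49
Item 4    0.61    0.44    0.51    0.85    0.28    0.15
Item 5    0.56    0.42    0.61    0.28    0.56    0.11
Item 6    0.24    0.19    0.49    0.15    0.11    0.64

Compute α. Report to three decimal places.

ΣVar(i) = 2.59 + 0.98 + 1.46 + 0.85 + 0.56 + 0.64 = 7.08
Sum of the distinct covariances = 6.88
Var(T) = 7.08 + 2 × 6.88 = 20.84
α = (k/(k−1))·(1 − ΣVar(i)/Var(T)) = (6/5)·(1 − 7.08/20.84) = 0.792

α = 0.792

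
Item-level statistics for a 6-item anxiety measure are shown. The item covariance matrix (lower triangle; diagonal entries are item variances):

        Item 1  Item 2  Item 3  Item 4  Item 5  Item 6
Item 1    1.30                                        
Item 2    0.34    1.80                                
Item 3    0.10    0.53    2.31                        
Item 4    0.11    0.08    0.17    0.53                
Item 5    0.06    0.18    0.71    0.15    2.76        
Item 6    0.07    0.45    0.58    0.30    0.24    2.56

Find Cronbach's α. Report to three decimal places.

Σσᵢ² = 1.30 + 1.80 + 2.31 + 0.53 + 2.76 + 2.56 = 11.26
Σ_{i<j} σ_ij = 4.07
σ²_total = 11.26 + 2 × 4.07 = 19.40
α = (k/(k−1))·(1 − Σσᵢ²/σ²_total) = (6/5)·(1 − 11.26/19.40) = 0.504

Cronbach's α = 0.504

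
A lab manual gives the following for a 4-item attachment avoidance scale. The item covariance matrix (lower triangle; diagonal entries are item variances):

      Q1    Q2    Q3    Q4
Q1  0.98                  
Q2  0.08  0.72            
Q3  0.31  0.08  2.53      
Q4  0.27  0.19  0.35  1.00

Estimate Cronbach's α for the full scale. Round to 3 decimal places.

ΣVar(i) = 0.98 + 0.72 + 2.53 + 1.00 = 5.23
Σ_{i<j} σ_ij = 1.28
total variance = 5.23 + 2 × 1.28 = 7.79
α = (k/(k−1))·(1 − ΣVar(i)/total variance) = (4/3)·(1 − 5.23/7.79) = 0.438

Cronbach's α = 0.438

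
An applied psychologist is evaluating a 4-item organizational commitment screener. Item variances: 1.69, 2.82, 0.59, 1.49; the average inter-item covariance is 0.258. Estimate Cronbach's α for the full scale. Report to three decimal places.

α = 0.426

ΣVar(i) = 1.69 + 2.82 + 0.59 + 1.49 = 6.59
Sum of the 6 distinct covariances = 6 × 0.258 = 1.548
Var(T) = ΣVar(i) + 2·Σcov = 6.59 + 2 × 1.548 = 9.686
α = (4/3)·(1 − 6.59/9.686) = 0.426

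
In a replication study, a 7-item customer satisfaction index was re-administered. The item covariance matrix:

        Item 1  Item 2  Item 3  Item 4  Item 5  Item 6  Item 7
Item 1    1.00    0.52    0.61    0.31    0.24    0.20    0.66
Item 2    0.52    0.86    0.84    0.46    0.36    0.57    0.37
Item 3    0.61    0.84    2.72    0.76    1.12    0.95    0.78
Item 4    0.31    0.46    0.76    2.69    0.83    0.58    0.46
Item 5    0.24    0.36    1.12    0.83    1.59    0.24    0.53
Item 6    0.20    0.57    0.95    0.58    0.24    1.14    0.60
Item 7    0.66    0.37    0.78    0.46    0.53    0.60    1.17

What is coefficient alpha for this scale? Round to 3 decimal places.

Σσ²ᵢ = 1.00 + 0.86 + 2.72 + 2.69 + 1.59 + 1.14 + 1.17 = 11.17
Sum of the distinct covariances = 11.99
σ²_T = 11.17 + 2 × 11.99 = 35.15
α = (k/(k−1))·(1 − Σσ²ᵢ/σ²_T) = (7/6)·(1 − 11.17/35.15) = 0.796

coefficient alpha = 0.796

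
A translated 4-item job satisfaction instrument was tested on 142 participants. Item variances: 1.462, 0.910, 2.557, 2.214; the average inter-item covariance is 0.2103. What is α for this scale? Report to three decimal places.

ΣVar(i) = 1.462 + 0.910 + 2.557 + 2.214 = 7.143
Sum of the 6 distinct covariances = 6 × 0.2103 = 1.2618
total variance = ΣVar(i) + 2·Σcov = 7.143 + 2 × 1.2618 = 9.6666
α = (4/3)·(1 − 7.143/9.6666) = 0.348

α = 0.348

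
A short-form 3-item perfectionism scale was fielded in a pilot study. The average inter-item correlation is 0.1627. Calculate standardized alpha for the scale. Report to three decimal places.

α = 0.368

Standardized α = k·r̄ / (1 + (k−1)·r̄) = 3 × 0.1627 / (1 + 2 × 0.1627)
  = 0.4881 / 1.3254 = 0.368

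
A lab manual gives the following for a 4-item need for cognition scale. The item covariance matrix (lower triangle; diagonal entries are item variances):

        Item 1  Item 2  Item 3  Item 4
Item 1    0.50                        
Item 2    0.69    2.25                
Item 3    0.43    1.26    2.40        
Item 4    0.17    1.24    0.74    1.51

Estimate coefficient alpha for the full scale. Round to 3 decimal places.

α = 0.768

sum of item variances = 0.50 + 2.25 + 2.40 + 1.51 = 6.66
Sum of off-diagonal covariances = 4.53
total variance = 6.66 + 2 × 4.53 = 15.72
α = (k/(k−1))·(1 − sum of item variances/total variance) = (4/3)·(1 − 6.66/15.72) = 0.768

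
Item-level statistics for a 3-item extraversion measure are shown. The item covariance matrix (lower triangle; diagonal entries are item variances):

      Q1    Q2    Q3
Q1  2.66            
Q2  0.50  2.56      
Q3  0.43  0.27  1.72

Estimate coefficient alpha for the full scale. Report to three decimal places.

α = 0.385

ΣVar(i) = 2.66 + 2.56 + 1.72 = 6.94
Sum of the distinct covariances = 1.20
total variance = 6.94 + 2 × 1.20 = 9.34
α = (k/(k−1))·(1 − ΣVar(i)/total variance) = (3/2)·(1 − 6.94/9.34) = 0.385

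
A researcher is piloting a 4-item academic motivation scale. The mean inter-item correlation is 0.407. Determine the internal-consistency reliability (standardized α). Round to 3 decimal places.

Standardized α = k·r̄ / (1 + (k−1)·r̄) = 4 × 0.407 / (1 + 3 × 0.407)
  = 1.6280 / 2.2210 = 0.733

α = 0.733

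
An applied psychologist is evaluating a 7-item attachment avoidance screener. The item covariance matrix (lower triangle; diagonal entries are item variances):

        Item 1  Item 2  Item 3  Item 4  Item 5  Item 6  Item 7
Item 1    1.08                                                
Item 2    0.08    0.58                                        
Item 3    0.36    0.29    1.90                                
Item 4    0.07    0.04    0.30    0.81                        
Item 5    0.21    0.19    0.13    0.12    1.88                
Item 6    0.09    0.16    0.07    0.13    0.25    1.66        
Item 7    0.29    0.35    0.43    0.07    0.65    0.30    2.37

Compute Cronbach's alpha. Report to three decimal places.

α = 0.550

ΣVar(i) = 1.08 + 0.58 + 1.90 + 0.81 + 1.88 + 1.66 + 2.37 = 10.28
Sum of off-diagonal covariances = 4.58
Var(T) = 10.28 + 2 × 4.58 = 19.44
α = (k/(k−1))·(1 − ΣVar(i)/Var(T)) = (7/6)·(1 − 10.28/19.44) = 0.550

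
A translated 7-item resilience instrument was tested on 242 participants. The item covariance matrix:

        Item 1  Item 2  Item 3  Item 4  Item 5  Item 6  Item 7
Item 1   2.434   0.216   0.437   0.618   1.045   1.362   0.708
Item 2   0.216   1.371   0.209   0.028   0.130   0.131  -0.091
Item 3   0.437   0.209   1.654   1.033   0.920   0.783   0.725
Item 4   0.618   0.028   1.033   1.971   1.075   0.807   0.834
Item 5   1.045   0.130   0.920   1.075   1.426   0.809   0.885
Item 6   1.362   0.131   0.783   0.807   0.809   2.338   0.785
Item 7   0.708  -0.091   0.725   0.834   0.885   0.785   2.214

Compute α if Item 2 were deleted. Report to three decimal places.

Remaining items: Item 1, Item 3, Item 4, Item 5, Item 6, Item 7 (k = 6).
sum of item variances = 2.434 + 1.654 + 1.971 + 1.426 + 2.338 + 2.214 = 12.037
total variance = 12.037 + 2 × 12.826 = 37.689
α (item deleted) = (6/5)·(1 − 12.037/37.689) = 0.817

α = 0.817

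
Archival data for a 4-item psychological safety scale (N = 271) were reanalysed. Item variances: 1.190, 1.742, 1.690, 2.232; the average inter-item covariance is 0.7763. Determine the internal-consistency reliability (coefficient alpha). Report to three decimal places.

Σσ²ᵢ = 1.190 + 1.742 + 1.690 + 2.232 = 6.854
Sum of the 6 distinct covariances = 6 × 0.7763 = 4.6578
total variance = Σσ²ᵢ + 2·Σcov = 6.854 + 2 × 4.6578 = 16.1696
α = (4/3)·(1 − 6.854/16.1696) = 0.768

coefficient alpha = 0.768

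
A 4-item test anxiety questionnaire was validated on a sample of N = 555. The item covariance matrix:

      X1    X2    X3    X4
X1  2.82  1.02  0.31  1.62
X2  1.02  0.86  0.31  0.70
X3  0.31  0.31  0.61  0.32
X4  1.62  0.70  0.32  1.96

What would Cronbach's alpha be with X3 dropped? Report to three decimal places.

Cronbach's alpha = 0.813

Remaining items: X1, X2, X4 (k = 3).
Σσ²ᵢ = 2.82 + 0.86 + 1.96 = 5.64
σ²_total = 5.64 + 2 × 3.34 = 12.32
α (item deleted) = (3/2)·(1 − 5.64/12.32) = 0.813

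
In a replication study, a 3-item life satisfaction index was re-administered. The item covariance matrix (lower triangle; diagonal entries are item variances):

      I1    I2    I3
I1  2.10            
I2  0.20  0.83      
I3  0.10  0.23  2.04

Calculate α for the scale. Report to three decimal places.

α = 0.264

Σσ²ᵢ = 2.10 + 0.83 + 2.04 = 4.97
Sum of off-diagonal covariances = 0.53
Var(T) = 4.97 + 2 × 0.53 = 6.03
α = (k/(k−1))·(1 − Σσ²ᵢ/Var(T)) = (3/2)·(1 − 4.97/6.03) = 0.264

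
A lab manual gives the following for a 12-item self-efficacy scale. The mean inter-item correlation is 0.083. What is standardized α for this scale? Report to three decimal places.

standardized α = 0.521

Standardized α = k·r̄ / (1 + (k−1)·r̄) = 12 × 0.083 / (1 + 11 × 0.083)
  = 0.9960 / 1.9130 = 0.521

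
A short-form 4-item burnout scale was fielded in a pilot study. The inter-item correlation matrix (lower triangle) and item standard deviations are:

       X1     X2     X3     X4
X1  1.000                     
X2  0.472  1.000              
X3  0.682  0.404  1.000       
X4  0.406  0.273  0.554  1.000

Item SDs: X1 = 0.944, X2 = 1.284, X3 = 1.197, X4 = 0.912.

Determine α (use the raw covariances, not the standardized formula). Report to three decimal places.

α = 0.765

Σσ²ᵢ = 0.944² + 1.284² + 1.197² + 0.912² = 4.8043
Covariances σ_ij = r_ij · s_i · s_j:
  σ(X1,X2) = 0.472 × 0.944 × 1.284 = 0.5721
  σ(X1,X3) = 0.682 × 0.944 × 1.197 = 0.7706
  σ(X1,X4) = 0.406 × 0.944 × 0.912 = 0.3495
  σ(X2,X3) = 0.404 × 1.284 × 1.197 = 0.6209
  σ(X2,X4) = 0.273 × 1.284 × 0.912 = 0.3197
  σ(X3,X4) = 0.554 × 1.197 × 0.912 = 0.6048
σ²_T = Σσ²ᵢ + 2·Σσ_ij = 4.8043 + 2 × 3.2376 = 11.2795
α = (4/3)·(1 − 4.8043/11.2795) = 0.765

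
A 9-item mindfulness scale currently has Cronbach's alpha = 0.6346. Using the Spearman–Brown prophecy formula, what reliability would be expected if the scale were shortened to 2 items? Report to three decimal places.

Length factor m = 2/9 = 0.2222
α' = m·α / (1 − (1−m)·α)
   = 2/9 × 0.6346 / (1 − (1 − 2/9) × 0.6346)
   = 0.1410 / 0.5064 = 0.278

predicted reliability = 0.278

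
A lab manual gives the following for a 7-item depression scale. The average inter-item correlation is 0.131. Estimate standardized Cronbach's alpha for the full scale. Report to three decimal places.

α = 0.513

Standardized α = k·r̄ / (1 + (k−1)·r̄) = 7 × 0.131 / (1 + 6 × 0.131)
  = 0.9170 / 1.7860 = 0.513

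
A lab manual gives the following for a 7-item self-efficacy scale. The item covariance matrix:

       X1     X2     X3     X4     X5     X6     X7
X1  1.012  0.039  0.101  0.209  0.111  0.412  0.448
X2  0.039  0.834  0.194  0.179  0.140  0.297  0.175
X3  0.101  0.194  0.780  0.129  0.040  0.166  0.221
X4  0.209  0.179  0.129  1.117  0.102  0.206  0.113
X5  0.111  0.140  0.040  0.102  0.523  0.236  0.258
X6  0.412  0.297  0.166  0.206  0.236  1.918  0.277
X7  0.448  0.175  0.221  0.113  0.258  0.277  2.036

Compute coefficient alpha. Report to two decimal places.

sum of item variances = 1.012 + 0.834 + 0.780 + 1.117 + 0.523 + 1.918 + 2.036 = 8.220
Sum of off-diagonal covariances = 4.053
σ²_T = 8.220 + 2 × 4.053 = 16.326
α = (k/(k−1))·(1 − sum of item variances/σ²_T) = (7/6)·(1 − 8.220/16.326) = 0.58

α = 0.58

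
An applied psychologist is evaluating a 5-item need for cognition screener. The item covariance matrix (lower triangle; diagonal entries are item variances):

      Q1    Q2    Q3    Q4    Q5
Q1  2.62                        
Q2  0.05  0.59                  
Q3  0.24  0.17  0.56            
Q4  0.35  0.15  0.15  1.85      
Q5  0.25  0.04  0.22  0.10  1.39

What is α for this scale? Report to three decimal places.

Σσᵢ² = 2.62 + 0.59 + 0.56 + 1.85 + 1.39 = 7.01
Sum of off-diagonal covariances = 1.72
σ²_total = 7.01 + 2 × 1.72 = 10.45
α = (k/(k−1))·(1 − Σσᵢ²/σ²_total) = (5/4)·(1 − 7.01/10.45) = 0.411

α = 0.411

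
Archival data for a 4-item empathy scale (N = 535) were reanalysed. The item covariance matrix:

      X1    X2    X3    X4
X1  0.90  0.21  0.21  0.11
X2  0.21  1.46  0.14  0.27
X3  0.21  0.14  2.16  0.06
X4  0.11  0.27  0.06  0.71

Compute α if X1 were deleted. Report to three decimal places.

Remaining items: X2, X3, X4 (k = 3).
Σσᵢ² = 1.46 + 2.16 + 0.71 = 4.33
Var(T) = 4.33 + 2 × 0.47 = 5.27
α (item deleted) = (3/2)·(1 − 4.33/5.27) = 0.268

α = 0.268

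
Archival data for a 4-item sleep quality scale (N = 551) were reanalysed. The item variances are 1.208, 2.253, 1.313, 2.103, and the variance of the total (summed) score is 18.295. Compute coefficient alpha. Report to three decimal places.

ΣVar(i) = 1.208 + 2.253 + 1.313 + 2.103 = 6.877
α = (k/(k−1))·(1 − ΣVar(i)/Var(T)) = (4/3)·(1 − 6.877/18.295) = 0.832

α = 0.832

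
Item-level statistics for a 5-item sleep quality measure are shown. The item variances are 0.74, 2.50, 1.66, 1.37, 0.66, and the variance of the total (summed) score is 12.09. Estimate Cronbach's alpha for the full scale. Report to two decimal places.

Σσ²ᵢ = 0.74 + 2.50 + 1.66 + 1.37 + 0.66 = 6.93
α = (k/(k−1))·(1 − Σσ²ᵢ/σ²_total) = (5/4)·(1 − 6.93/12.09) = 0.53

α = 0.53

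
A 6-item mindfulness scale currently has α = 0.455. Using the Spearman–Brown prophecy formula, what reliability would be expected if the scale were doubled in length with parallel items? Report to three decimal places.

predicted reliability = 0.625

Length factor m = 2
α' = m·α / (1 + (m−1)·α)
   = 2 × 0.455 / (1 + (2 − 1) × 0.455)
   = 0.9100 / 1.4550 = 0.625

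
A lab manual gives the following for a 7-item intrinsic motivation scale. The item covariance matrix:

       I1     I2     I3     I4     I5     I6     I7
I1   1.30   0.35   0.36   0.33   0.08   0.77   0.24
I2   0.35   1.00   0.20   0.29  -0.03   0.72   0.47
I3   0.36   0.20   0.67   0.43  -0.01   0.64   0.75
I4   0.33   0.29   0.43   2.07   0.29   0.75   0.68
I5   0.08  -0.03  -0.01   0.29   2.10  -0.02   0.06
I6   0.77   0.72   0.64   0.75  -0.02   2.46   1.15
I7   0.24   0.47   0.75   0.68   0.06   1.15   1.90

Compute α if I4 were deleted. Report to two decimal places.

α = 0.66

Remaining items: I1, I2, I3, I5, I6, I7 (k = 6).
ΣVar(i) = 1.30 + 1.00 + 0.67 + 2.10 + 2.46 + 1.90 = 9.43
Var(T) = 9.43 + 2 × 5.73 = 20.89
α (item deleted) = (6/5)·(1 − 9.43/20.89) = 0.66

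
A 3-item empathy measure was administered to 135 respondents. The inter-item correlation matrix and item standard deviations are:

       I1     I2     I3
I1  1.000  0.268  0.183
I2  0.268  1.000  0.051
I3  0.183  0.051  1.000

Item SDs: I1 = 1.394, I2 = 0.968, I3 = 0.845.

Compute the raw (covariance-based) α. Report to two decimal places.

Σσ²ᵢ = 1.394² + 0.968² + 0.845² = 3.5943
Covariances σ_ij = r_ij · s_i · s_j:
  σ(I1,I2) = 0.268 × 1.394 × 0.968 = 0.3616
  σ(I1,I3) = 0.183 × 1.394 × 0.845 = 0.2156
  σ(I2,I3) = 0.051 × 0.968 × 0.845 = 0.0417
σ²_T = Σσ²ᵢ + 2·Σσ_ij = 3.5943 + 2 × 0.6189 = 4.8321
α = (3/2)·(1 − 3.5943/4.8321) = 0.38

α = 0.38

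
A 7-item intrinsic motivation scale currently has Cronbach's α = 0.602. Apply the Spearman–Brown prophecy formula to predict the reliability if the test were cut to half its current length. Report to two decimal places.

Length factor m = 1/2
α' = m·α / (1 − (1−m)·α)
   = 1/2 × 0.602 / (1 − (1 − 1/2) × 0.602)
   = 0.3010 / 0.6990 = 0.43

predicted reliability = 0.43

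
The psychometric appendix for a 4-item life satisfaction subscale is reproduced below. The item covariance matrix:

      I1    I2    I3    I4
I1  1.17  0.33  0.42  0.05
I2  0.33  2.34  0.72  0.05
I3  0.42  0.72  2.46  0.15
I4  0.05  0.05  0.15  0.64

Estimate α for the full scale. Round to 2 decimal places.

Σσ²ᵢ = 1.17 + 2.34 + 2.46 + 0.64 = 6.61
Sum of the distinct covariances = 1.72
σ²_total = 6.61 + 2 × 1.72 = 10.05
α = (k/(k−1))·(1 − Σσ²ᵢ/σ²_total) = (4/3)·(1 − 6.61/10.05) = 0.46

α = 0.46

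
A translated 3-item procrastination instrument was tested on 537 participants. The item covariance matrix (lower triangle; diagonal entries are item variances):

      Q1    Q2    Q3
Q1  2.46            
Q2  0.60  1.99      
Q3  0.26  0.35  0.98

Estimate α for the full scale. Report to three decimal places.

α = 0.462

Σσᵢ² = 2.46 + 1.99 + 0.98 = 5.43
Sum of the distinct covariances = 1.21
σ²_T = 5.43 + 2 × 1.21 = 7.85
α = (k/(k−1))·(1 − Σσᵢ²/σ²_T) = (3/2)·(1 − 5.43/7.85) = 0.462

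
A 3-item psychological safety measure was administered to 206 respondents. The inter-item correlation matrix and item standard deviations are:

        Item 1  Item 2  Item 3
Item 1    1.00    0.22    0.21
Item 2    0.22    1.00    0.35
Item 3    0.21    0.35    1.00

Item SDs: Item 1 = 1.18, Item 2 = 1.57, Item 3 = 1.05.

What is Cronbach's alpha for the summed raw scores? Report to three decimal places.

Σσ²ᵢ = 1.18² + 1.57² + 1.05² = 4.9598
Covariances σ_ij = r_ij · s_i · s_j:
  σ(Item 1,Item 2) = 0.22 × 1.18 × 1.57 = 0.4076
  σ(Item 1,Item 3) = 0.21 × 1.18 × 1.05 = 0.2602
  σ(Item 2,Item 3) = 0.35 × 1.57 × 1.05 = 0.5770
σ²_T = Σσ²ᵢ + 2·Σσ_ij = 4.9598 + 2 × 1.2448 = 7.4494
α = (3/2)·(1 − 4.9598/7.4494) = 0.501

α = 0.501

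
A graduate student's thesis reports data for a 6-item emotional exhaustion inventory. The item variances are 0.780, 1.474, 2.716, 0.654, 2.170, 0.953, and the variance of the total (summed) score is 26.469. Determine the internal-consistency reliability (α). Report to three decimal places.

α = 0.803

ΣVar(i) = 0.780 + 1.474 + 2.716 + 0.654 + 2.170 + 0.953 = 8.747
α = (k/(k−1))·(1 − ΣVar(i)/σ²_T) = (6/5)·(1 − 8.747/26.469) = 0.803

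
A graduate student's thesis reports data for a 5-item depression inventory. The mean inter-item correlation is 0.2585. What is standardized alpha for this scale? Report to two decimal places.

Standardized α = k·r̄ / (1 + (k−1)·r̄) = 5 × 0.2585 / (1 + 4 × 0.2585)
  = 1.2925 / 2.0340 = 0.64

α = 0.64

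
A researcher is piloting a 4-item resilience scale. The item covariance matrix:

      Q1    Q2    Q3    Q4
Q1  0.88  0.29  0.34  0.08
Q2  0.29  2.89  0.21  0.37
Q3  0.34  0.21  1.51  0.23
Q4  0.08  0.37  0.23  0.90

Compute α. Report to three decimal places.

ΣVar(i) = 0.88 + 2.89 + 1.51 + 0.90 = 6.18
Sum of the distinct covariances = 1.52
σ²_total = 6.18 + 2 × 1.52 = 9.22
α = (k/(k−1))·(1 − ΣVar(i)/σ²_total) = (4/3)·(1 − 6.18/9.22) = 0.440

α = 0.440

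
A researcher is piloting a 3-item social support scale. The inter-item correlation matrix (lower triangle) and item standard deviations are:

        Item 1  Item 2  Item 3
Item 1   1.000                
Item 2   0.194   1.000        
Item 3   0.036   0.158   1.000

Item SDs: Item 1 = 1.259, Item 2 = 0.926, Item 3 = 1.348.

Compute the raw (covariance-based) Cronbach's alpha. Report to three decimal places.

Cronbach's alpha = 0.278

Σσ²ᵢ = 1.259² + 0.926² + 1.348² = 4.2597
Covariances σ_ij = r_ij · s_i · s_j:
  σ(Item 1,Item 2) = 0.194 × 1.259 × 0.926 = 0.2262
  σ(Item 1,Item 3) = 0.036 × 1.259 × 1.348 = 0.0611
  σ(Item 2,Item 3) = 0.158 × 0.926 × 1.348 = 0.1972
σ²_T = Σσ²ᵢ + 2·Σσ_ij = 4.2597 + 2 × 0.4845 = 5.2287
α = (3/2)·(1 − 4.2597/5.2287) = 0.278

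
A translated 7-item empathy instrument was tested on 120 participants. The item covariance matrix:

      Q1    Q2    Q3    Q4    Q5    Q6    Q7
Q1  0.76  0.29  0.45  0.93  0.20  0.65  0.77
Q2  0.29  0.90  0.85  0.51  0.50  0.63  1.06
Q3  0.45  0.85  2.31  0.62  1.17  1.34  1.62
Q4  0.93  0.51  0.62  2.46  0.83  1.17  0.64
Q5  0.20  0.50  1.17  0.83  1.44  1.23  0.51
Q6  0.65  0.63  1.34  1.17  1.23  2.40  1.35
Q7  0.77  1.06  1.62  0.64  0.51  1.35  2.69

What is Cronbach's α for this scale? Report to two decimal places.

α = 0.85

ΣVar(i) = 0.76 + 0.90 + 2.31 + 2.46 + 1.44 + 2.40 + 2.69 = 12.96
Sum of the distinct covariances = 17.32
σ²_T = 12.96 + 2 × 17.32 = 47.60
α = (k/(k−1))·(1 − ΣVar(i)/σ²_T) = (7/6)·(1 − 12.96/47.60) = 0.85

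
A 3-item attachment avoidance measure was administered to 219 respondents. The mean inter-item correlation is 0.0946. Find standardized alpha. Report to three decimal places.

standardized alpha = 0.239

Standardized α = k·r̄ / (1 + (k−1)·r̄) = 3 × 0.0946 / (1 + 2 × 0.0946)
  = 0.2838 / 1.1892 = 0.239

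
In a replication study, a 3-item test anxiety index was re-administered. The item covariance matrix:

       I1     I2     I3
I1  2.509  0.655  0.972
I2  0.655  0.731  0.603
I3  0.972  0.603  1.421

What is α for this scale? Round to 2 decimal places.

α = 0.73

sum of item variances = 2.509 + 0.731 + 1.421 = 4.661
Σ_{i<j} σ_ij = 2.230
σ²_total = 4.661 + 2 × 2.230 = 9.121
α = (k/(k−1))·(1 − sum of item variances/σ²_total) = (3/2)·(1 − 4.661/9.121) = 0.73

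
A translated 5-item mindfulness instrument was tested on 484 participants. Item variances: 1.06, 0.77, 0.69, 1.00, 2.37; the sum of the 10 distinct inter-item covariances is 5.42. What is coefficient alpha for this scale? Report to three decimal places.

Σσᵢ² = 1.06 + 0.77 + 0.69 + 1.00 + 2.37 = 5.89
Sum of distinct covariances = 5.42
total variance = Σσᵢ² + 2·Σcov = 5.89 + 2 × 5.42 = 16.73
α = (5/4)·(1 − 5.89/16.73) = 0.810

coefficient alpha = 0.810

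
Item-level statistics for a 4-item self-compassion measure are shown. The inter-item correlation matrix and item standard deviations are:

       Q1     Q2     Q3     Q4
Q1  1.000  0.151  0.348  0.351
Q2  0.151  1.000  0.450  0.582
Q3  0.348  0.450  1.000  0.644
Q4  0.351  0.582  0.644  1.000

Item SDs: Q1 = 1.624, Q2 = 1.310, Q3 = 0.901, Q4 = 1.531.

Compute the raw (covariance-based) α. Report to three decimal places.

α = 0.711

Σσ²ᵢ = 1.624² + 1.310² + 0.901² + 1.531² = 7.5092
Covariances σ_ij = r_ij · s_i · s_j:
  σ(Q1,Q2) = 0.151 × 1.624 × 1.310 = 0.3212
  σ(Q1,Q3) = 0.348 × 1.624 × 0.901 = 0.5092
  σ(Q1,Q4) = 0.351 × 1.624 × 1.531 = 0.8727
  σ(Q2,Q3) = 0.450 × 1.310 × 0.901 = 0.5311
  σ(Q2,Q4) = 0.582 × 1.310 × 1.531 = 1.1673
  σ(Q3,Q4) = 0.644 × 0.901 × 1.531 = 0.8884
σ²_T = Σσ²ᵢ + 2·Σσ_ij = 7.5092 + 2 × 4.2899 = 16.0890
α = (4/3)·(1 − 7.5092/16.0890) = 0.711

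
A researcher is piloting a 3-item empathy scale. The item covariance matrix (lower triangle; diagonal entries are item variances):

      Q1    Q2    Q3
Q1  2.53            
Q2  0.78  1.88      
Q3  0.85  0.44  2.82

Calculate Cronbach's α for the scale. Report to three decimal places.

Cronbach's α = 0.546

Σσ²ᵢ = 2.53 + 1.88 + 2.82 = 7.23
Σ_{i<j} σ_ij = 2.07
σ²_T = 7.23 + 2 × 2.07 = 11.37
α = (k/(k−1))·(1 − Σσ²ᵢ/σ²_T) = (3/2)·(1 − 7.23/11.37) = 0.546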